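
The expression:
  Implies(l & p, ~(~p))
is always true.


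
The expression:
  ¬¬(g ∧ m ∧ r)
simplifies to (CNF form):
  g ∧ m ∧ r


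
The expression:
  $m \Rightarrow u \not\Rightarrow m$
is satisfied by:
  {m: False}


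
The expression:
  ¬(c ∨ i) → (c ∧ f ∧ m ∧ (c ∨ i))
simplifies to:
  c ∨ i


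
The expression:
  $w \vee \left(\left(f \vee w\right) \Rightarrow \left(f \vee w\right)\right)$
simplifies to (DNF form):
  $\text{True}$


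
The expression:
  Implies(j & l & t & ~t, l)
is always true.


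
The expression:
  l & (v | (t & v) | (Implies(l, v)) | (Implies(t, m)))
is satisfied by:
  {v: True, m: True, l: True, t: False}
  {v: True, l: True, t: False, m: False}
  {m: True, l: True, t: False, v: False}
  {l: True, m: False, t: False, v: False}
  {v: True, t: True, l: True, m: True}
  {v: True, t: True, l: True, m: False}
  {t: True, l: True, m: True, v: False}


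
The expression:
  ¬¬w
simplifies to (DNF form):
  w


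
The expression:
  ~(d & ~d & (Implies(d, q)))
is always true.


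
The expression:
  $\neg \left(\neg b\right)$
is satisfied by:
  {b: True}


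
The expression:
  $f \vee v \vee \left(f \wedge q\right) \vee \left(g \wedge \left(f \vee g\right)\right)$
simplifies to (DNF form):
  $f \vee g \vee v$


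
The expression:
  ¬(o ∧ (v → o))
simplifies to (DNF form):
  ¬o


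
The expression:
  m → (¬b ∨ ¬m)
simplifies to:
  ¬b ∨ ¬m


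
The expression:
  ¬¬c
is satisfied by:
  {c: True}


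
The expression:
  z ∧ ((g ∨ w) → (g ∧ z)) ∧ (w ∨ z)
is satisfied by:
  {z: True, g: True, w: False}
  {z: True, w: False, g: False}
  {z: True, g: True, w: True}


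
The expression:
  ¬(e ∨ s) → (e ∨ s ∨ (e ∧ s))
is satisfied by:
  {e: True, s: True}
  {e: True, s: False}
  {s: True, e: False}


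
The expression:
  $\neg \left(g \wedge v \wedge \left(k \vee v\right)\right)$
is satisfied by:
  {g: False, v: False}
  {v: True, g: False}
  {g: True, v: False}


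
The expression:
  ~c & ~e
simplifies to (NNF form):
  ~c & ~e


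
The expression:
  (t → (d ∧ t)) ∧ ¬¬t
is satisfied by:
  {t: True, d: True}


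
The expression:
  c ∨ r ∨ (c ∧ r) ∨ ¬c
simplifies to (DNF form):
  True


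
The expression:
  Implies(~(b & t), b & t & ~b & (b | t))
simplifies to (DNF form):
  b & t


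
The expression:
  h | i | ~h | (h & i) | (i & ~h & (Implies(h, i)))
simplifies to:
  True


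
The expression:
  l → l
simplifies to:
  True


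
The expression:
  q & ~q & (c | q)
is never true.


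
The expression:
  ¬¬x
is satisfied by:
  {x: True}


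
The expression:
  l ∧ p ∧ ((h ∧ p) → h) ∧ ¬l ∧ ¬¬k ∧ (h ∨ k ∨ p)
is never true.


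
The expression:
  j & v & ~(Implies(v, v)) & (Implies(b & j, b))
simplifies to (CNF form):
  False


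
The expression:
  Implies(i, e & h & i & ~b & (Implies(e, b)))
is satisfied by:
  {i: False}


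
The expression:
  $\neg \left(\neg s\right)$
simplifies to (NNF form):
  $s$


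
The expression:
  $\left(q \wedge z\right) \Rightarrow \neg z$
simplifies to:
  $\neg q \vee \neg z$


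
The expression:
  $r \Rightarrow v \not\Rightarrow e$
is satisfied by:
  {v: True, e: False, r: False}
  {e: False, r: False, v: False}
  {v: True, e: True, r: False}
  {e: True, v: False, r: False}
  {r: True, v: True, e: False}


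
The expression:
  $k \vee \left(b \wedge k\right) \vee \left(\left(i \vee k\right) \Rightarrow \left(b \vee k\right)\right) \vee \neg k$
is always true.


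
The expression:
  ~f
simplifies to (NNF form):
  ~f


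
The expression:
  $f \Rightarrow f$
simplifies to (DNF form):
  $\text{True}$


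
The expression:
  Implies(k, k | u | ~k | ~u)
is always true.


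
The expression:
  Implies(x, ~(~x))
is always true.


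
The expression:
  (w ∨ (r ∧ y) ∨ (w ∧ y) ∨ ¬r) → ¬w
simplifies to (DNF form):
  ¬w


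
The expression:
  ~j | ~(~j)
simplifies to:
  True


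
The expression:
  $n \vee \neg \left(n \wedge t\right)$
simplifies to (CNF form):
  $\text{True}$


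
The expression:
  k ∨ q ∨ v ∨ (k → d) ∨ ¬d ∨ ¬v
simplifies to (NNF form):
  True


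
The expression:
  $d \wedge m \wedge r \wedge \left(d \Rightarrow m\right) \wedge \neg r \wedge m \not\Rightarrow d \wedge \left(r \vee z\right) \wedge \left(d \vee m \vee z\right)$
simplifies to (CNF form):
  $\text{False}$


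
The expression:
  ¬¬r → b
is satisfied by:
  {b: True, r: False}
  {r: False, b: False}
  {r: True, b: True}


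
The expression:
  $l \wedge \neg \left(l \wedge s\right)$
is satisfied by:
  {l: True, s: False}


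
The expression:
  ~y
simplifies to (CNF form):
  ~y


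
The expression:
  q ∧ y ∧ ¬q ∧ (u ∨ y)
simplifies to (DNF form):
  False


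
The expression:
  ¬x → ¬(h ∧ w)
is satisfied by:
  {x: True, w: False, h: False}
  {w: False, h: False, x: False}
  {h: True, x: True, w: False}
  {h: True, w: False, x: False}
  {x: True, w: True, h: False}
  {w: True, x: False, h: False}
  {h: True, w: True, x: True}


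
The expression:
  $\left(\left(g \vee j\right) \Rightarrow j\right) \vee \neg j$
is always true.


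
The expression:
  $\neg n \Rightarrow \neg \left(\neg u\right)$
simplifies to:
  $n \vee u$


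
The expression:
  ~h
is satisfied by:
  {h: False}


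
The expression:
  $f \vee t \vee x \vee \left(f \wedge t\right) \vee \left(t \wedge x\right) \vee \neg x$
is always true.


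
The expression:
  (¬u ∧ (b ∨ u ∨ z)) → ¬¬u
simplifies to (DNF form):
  u ∨ (¬b ∧ ¬z)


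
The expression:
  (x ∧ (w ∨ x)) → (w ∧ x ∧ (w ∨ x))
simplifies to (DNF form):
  w ∨ ¬x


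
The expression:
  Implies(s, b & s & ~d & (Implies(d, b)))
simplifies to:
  ~s | (b & ~d)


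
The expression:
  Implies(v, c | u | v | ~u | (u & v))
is always true.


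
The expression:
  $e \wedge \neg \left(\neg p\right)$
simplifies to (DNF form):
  $e \wedge p$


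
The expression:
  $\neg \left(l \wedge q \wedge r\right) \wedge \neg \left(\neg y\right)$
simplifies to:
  $y \wedge \left(\neg l \vee \neg q \vee \neg r\right)$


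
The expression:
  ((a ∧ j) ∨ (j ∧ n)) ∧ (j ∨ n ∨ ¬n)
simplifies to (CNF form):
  j ∧ (a ∨ n)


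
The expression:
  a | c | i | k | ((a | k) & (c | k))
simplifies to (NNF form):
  a | c | i | k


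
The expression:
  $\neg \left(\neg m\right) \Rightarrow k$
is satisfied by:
  {k: True, m: False}
  {m: False, k: False}
  {m: True, k: True}


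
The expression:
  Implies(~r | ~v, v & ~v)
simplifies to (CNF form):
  r & v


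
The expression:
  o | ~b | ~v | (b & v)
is always true.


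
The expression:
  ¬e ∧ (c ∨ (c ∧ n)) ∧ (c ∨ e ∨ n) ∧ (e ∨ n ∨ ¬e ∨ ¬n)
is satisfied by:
  {c: True, e: False}


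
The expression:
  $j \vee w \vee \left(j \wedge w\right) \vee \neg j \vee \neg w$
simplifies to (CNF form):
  $\text{True}$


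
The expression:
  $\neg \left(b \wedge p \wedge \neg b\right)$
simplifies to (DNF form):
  $\text{True}$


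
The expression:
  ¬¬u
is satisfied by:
  {u: True}


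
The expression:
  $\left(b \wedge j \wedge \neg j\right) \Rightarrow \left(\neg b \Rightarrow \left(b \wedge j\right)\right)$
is always true.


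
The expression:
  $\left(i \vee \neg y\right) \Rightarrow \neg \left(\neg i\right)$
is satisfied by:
  {i: True, y: True}
  {i: True, y: False}
  {y: True, i: False}


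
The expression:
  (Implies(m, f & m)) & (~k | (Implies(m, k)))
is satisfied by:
  {f: True, m: False}
  {m: False, f: False}
  {m: True, f: True}


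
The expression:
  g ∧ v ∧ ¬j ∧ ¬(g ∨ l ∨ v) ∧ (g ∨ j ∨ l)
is never true.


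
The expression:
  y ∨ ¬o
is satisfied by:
  {y: True, o: False}
  {o: False, y: False}
  {o: True, y: True}


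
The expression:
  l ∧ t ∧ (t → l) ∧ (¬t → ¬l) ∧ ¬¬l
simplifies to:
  l ∧ t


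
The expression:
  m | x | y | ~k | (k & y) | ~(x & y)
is always true.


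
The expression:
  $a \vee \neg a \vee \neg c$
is always true.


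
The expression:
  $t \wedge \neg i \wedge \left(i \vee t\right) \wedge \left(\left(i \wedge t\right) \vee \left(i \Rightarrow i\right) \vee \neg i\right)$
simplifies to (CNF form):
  $t \wedge \neg i$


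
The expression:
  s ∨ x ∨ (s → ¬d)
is always true.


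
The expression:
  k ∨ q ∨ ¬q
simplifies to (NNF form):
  True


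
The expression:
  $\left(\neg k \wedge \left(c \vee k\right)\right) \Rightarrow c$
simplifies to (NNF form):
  $\text{True}$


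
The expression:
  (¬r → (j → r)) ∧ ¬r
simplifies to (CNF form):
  ¬j ∧ ¬r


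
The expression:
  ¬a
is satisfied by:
  {a: False}


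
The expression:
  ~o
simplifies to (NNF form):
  ~o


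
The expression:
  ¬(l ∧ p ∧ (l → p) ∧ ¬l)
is always true.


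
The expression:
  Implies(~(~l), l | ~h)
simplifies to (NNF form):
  True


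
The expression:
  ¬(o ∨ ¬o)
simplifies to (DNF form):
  False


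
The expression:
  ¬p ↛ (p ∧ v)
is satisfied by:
  {p: False}


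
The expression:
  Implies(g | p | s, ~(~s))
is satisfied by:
  {s: True, p: False, g: False}
  {s: True, g: True, p: False}
  {s: True, p: True, g: False}
  {s: True, g: True, p: True}
  {g: False, p: False, s: False}


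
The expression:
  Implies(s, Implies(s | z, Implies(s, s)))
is always true.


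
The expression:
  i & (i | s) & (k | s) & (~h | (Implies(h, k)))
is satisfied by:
  {i: True, k: True, s: True, h: False}
  {i: True, k: True, h: False, s: False}
  {i: True, k: True, s: True, h: True}
  {i: True, k: True, h: True, s: False}
  {i: True, s: True, h: False, k: False}


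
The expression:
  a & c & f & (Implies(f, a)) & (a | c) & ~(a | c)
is never true.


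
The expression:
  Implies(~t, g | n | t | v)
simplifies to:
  g | n | t | v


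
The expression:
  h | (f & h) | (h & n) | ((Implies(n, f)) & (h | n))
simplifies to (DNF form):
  h | (f & n)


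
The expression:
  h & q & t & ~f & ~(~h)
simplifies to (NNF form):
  h & q & t & ~f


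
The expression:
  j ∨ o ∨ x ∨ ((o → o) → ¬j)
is always true.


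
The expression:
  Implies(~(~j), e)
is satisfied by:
  {e: True, j: False}
  {j: False, e: False}
  {j: True, e: True}


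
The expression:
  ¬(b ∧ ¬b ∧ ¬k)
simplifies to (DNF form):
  True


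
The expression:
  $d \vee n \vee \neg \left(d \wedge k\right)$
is always true.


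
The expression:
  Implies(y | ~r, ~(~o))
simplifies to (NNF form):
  o | (r & ~y)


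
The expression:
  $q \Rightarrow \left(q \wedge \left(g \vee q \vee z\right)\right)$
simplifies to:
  $\text{True}$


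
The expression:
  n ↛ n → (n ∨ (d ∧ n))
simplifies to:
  True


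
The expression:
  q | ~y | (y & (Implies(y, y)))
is always true.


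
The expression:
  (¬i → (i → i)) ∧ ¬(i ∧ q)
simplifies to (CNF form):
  ¬i ∨ ¬q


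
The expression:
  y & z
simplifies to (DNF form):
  y & z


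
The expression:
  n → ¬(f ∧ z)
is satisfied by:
  {z: False, n: False, f: False}
  {f: True, z: False, n: False}
  {n: True, z: False, f: False}
  {f: True, n: True, z: False}
  {z: True, f: False, n: False}
  {f: True, z: True, n: False}
  {n: True, z: True, f: False}


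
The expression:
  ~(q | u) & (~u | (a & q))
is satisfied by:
  {q: False, u: False}


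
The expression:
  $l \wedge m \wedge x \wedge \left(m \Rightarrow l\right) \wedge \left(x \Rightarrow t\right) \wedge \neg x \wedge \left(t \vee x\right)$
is never true.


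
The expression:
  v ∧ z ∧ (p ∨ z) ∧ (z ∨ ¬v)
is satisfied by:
  {z: True, v: True}


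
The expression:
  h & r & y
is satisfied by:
  {r: True, h: True, y: True}


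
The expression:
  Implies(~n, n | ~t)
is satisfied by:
  {n: True, t: False}
  {t: False, n: False}
  {t: True, n: True}


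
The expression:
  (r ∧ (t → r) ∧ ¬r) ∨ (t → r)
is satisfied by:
  {r: True, t: False}
  {t: False, r: False}
  {t: True, r: True}


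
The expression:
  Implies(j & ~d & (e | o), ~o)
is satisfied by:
  {d: True, o: False, j: False}
  {o: False, j: False, d: False}
  {j: True, d: True, o: False}
  {j: True, o: False, d: False}
  {d: True, o: True, j: False}
  {o: True, d: False, j: False}
  {j: True, o: True, d: True}


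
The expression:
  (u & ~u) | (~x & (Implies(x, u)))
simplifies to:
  ~x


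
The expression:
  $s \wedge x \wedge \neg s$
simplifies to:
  $\text{False}$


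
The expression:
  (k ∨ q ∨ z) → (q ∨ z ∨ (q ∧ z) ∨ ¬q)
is always true.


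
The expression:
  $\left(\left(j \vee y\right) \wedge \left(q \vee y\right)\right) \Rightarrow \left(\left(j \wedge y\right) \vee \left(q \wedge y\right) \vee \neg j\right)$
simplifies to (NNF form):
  $y \vee \neg j \vee \neg q$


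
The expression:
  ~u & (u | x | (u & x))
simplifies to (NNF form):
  x & ~u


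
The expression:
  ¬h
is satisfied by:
  {h: False}


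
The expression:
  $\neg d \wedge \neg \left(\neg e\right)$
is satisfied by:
  {e: True, d: False}


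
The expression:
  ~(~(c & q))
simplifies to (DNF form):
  c & q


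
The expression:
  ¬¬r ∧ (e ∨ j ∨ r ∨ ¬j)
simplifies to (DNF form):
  r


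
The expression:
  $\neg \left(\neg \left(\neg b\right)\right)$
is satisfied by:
  {b: False}


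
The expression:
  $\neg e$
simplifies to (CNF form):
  $\neg e$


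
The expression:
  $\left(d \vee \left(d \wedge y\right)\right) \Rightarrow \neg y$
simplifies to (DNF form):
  $\neg d \vee \neg y$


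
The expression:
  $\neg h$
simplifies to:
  $\neg h$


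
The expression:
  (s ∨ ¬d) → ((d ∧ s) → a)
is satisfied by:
  {a: True, s: False, d: False}
  {s: False, d: False, a: False}
  {a: True, d: True, s: False}
  {d: True, s: False, a: False}
  {a: True, s: True, d: False}
  {s: True, a: False, d: False}
  {a: True, d: True, s: True}


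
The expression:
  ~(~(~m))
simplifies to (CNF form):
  ~m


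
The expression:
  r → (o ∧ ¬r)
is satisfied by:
  {r: False}


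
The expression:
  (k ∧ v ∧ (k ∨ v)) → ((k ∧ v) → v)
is always true.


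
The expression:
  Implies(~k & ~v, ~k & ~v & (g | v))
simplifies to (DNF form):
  g | k | v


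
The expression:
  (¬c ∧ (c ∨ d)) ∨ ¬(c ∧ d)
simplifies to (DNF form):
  ¬c ∨ ¬d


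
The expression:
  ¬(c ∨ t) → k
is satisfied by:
  {k: True, t: True, c: True}
  {k: True, t: True, c: False}
  {k: True, c: True, t: False}
  {k: True, c: False, t: False}
  {t: True, c: True, k: False}
  {t: True, c: False, k: False}
  {c: True, t: False, k: False}


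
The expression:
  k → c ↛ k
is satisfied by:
  {k: False}


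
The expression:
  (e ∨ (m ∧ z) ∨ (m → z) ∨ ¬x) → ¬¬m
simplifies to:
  m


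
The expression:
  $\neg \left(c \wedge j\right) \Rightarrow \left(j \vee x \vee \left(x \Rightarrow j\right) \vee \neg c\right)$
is always true.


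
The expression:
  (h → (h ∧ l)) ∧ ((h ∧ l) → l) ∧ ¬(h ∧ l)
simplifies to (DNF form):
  ¬h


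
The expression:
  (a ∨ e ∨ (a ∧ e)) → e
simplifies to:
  e ∨ ¬a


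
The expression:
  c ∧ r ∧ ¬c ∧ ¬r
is never true.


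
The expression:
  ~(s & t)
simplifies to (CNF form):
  ~s | ~t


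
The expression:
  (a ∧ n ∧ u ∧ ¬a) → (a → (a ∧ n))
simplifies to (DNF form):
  True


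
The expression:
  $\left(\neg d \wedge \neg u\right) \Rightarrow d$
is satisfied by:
  {d: True, u: True}
  {d: True, u: False}
  {u: True, d: False}


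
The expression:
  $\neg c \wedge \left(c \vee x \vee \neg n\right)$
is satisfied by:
  {x: True, n: False, c: False}
  {n: False, c: False, x: False}
  {x: True, n: True, c: False}


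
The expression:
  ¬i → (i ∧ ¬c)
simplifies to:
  i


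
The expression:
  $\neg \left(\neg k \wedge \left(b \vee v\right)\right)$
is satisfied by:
  {k: True, v: False, b: False}
  {b: True, k: True, v: False}
  {k: True, v: True, b: False}
  {b: True, k: True, v: True}
  {b: False, v: False, k: False}


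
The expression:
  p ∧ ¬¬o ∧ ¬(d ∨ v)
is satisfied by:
  {p: True, o: True, d: False, v: False}


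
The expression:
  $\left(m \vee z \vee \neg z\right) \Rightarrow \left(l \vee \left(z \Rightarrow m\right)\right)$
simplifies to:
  $l \vee m \vee \neg z$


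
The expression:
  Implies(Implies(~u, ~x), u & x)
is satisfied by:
  {x: True}


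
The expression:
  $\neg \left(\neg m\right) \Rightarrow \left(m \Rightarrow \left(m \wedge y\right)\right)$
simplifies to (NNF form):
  $y \vee \neg m$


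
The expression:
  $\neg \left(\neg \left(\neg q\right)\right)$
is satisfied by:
  {q: False}


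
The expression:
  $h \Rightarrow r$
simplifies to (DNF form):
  $r \vee \neg h$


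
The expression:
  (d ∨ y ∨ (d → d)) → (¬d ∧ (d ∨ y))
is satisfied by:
  {y: True, d: False}


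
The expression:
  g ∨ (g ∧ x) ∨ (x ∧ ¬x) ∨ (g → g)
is always true.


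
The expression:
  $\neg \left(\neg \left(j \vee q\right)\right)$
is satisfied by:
  {q: True, j: True}
  {q: True, j: False}
  {j: True, q: False}


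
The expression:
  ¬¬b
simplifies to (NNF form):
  b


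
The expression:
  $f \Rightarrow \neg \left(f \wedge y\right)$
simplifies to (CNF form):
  $\neg f \vee \neg y$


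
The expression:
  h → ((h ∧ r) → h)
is always true.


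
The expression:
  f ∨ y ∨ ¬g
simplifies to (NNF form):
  f ∨ y ∨ ¬g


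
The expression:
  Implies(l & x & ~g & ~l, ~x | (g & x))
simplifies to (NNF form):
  True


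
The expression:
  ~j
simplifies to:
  ~j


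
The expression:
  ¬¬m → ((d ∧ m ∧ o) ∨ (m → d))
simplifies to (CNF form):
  d ∨ ¬m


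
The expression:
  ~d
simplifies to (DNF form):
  ~d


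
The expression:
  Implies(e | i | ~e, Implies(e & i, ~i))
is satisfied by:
  {e: False, i: False}
  {i: True, e: False}
  {e: True, i: False}


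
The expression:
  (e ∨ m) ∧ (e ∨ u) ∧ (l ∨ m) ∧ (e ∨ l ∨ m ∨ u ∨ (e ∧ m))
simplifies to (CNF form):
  (e ∨ m) ∧ (e ∨ u) ∧ (l ∨ m) ∧ (e ∨ l ∨ m) ∧ (e ∨ l ∨ u) ∧ (e ∨ m ∨ u) ∧ (l ∨ m ∨ u)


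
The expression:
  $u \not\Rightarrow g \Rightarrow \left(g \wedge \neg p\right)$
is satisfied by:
  {g: True, u: False}
  {u: False, g: False}
  {u: True, g: True}


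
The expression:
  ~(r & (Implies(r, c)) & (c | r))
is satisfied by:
  {c: False, r: False}
  {r: True, c: False}
  {c: True, r: False}


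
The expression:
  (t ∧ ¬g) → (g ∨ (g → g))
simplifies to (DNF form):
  True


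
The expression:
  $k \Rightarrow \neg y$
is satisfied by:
  {k: False, y: False}
  {y: True, k: False}
  {k: True, y: False}


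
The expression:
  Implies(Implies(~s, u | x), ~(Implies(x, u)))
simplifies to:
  ~u & (x | ~s)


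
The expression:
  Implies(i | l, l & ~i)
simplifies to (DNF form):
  ~i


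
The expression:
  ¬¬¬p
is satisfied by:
  {p: False}


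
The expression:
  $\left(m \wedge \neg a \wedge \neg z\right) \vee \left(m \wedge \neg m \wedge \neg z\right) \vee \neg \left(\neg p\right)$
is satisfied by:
  {p: True, m: True, a: False, z: False}
  {p: True, m: False, a: False, z: False}
  {z: True, p: True, m: True, a: False}
  {z: True, p: True, m: False, a: False}
  {p: True, a: True, m: True, z: False}
  {p: True, a: True, m: False, z: False}
  {p: True, a: True, z: True, m: True}
  {p: True, a: True, z: True, m: False}
  {m: True, p: False, a: False, z: False}


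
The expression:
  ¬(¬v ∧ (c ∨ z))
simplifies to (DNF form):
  v ∨ (¬c ∧ ¬z)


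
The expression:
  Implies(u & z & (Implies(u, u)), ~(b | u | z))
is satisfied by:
  {u: False, z: False}
  {z: True, u: False}
  {u: True, z: False}


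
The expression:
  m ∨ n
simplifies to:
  m ∨ n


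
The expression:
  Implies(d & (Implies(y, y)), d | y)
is always true.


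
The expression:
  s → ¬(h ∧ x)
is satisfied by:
  {s: False, x: False, h: False}
  {h: True, s: False, x: False}
  {x: True, s: False, h: False}
  {h: True, x: True, s: False}
  {s: True, h: False, x: False}
  {h: True, s: True, x: False}
  {x: True, s: True, h: False}


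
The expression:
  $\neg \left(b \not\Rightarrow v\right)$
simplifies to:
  $v \vee \neg b$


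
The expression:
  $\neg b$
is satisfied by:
  {b: False}


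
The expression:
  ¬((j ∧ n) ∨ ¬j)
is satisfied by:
  {j: True, n: False}


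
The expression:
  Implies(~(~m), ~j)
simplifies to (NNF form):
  ~j | ~m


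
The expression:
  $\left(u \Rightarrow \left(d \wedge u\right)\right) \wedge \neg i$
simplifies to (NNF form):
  $\neg i \wedge \left(d \vee \neg u\right)$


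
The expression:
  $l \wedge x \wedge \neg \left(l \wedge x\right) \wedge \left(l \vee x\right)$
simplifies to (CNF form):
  $\text{False}$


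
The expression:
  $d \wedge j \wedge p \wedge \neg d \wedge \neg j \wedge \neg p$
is never true.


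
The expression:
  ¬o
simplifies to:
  ¬o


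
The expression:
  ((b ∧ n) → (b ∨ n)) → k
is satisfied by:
  {k: True}


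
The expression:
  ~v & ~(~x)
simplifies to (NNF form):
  x & ~v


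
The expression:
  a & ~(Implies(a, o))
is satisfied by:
  {a: True, o: False}


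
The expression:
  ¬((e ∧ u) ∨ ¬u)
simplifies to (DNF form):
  u ∧ ¬e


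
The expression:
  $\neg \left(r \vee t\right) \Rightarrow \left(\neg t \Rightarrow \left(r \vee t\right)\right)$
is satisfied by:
  {r: True, t: True}
  {r: True, t: False}
  {t: True, r: False}


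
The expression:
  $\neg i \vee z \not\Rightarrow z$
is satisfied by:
  {i: False}


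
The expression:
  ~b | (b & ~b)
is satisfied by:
  {b: False}


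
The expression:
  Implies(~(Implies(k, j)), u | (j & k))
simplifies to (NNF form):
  j | u | ~k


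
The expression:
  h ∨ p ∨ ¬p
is always true.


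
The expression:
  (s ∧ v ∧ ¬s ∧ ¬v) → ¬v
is always true.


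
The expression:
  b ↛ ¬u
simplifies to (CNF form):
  b ∧ u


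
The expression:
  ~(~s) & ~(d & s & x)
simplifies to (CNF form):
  s & (~d | ~x)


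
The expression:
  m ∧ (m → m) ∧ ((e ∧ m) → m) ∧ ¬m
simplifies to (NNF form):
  False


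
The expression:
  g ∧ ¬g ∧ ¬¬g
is never true.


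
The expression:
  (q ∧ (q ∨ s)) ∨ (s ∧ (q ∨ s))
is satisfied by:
  {q: True, s: True}
  {q: True, s: False}
  {s: True, q: False}


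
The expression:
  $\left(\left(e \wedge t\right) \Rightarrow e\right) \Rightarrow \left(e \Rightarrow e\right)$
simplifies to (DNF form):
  $\text{True}$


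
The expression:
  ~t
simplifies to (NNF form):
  ~t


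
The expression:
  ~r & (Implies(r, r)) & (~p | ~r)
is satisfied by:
  {r: False}


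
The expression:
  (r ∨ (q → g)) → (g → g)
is always true.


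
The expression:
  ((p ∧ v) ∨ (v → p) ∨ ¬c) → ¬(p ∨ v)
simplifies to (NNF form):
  ¬p ∧ (c ∨ ¬v)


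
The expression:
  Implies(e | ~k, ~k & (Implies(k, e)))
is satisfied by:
  {k: False, e: False}
  {e: True, k: False}
  {k: True, e: False}


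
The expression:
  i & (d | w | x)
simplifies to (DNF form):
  (d & i) | (i & w) | (i & x)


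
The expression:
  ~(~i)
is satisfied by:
  {i: True}


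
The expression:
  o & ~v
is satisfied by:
  {o: True, v: False}


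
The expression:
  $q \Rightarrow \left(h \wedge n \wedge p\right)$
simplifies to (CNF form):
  $\left(h \vee \neg q\right) \wedge \left(n \vee \neg q\right) \wedge \left(p \vee \neg q\right)$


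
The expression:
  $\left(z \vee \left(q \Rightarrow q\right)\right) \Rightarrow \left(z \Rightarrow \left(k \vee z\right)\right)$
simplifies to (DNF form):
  $\text{True}$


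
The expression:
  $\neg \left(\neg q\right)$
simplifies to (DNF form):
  $q$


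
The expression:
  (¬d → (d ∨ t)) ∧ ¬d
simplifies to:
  t ∧ ¬d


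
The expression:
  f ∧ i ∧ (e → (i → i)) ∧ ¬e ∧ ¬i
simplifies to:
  False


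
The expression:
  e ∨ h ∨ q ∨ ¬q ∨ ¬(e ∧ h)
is always true.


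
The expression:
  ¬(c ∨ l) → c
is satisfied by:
  {c: True, l: True}
  {c: True, l: False}
  {l: True, c: False}


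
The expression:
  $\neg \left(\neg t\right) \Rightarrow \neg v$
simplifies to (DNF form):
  $\neg t \vee \neg v$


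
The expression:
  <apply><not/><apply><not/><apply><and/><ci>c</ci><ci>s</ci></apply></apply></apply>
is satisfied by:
  {c: True, s: True}


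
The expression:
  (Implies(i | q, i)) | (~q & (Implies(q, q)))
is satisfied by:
  {i: True, q: False}
  {q: False, i: False}
  {q: True, i: True}


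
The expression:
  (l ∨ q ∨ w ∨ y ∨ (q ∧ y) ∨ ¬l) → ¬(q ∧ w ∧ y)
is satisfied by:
  {w: False, q: False, y: False}
  {y: True, w: False, q: False}
  {q: True, w: False, y: False}
  {y: True, q: True, w: False}
  {w: True, y: False, q: False}
  {y: True, w: True, q: False}
  {q: True, w: True, y: False}


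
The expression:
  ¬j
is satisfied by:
  {j: False}


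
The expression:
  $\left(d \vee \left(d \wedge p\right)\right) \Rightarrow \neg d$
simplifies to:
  $\neg d$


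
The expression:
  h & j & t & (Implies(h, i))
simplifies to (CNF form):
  h & i & j & t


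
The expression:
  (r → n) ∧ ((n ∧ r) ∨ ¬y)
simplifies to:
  (n ∧ r) ∨ (¬r ∧ ¬y)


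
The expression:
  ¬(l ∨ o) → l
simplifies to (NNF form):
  l ∨ o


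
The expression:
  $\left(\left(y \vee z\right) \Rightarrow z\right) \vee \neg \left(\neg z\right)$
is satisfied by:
  {z: True, y: False}
  {y: False, z: False}
  {y: True, z: True}


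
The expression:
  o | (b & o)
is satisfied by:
  {o: True}


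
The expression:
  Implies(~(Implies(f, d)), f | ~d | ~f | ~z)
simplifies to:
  True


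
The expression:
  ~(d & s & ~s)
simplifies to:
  True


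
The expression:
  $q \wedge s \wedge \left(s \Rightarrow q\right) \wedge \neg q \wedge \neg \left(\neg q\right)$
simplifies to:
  $\text{False}$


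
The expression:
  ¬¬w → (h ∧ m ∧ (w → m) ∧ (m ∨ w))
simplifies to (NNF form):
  (h ∧ m) ∨ ¬w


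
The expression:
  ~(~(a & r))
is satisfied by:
  {r: True, a: True}


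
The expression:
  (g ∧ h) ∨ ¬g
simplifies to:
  h ∨ ¬g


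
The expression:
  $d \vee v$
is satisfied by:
  {d: True, v: True}
  {d: True, v: False}
  {v: True, d: False}


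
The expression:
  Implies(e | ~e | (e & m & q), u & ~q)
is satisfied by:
  {u: True, q: False}


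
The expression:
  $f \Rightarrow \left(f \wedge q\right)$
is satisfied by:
  {q: True, f: False}
  {f: False, q: False}
  {f: True, q: True}


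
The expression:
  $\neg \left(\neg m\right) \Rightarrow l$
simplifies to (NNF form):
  $l \vee \neg m$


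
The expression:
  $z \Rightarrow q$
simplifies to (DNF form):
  $q \vee \neg z$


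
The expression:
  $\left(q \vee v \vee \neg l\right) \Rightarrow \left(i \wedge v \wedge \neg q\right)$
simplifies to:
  $\neg q \wedge \left(i \vee \neg v\right) \wedge \left(l \vee v\right)$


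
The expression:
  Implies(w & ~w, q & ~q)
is always true.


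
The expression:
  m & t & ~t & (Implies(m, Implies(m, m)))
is never true.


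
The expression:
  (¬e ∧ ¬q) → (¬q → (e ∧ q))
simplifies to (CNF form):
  e ∨ q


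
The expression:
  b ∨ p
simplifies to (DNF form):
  b ∨ p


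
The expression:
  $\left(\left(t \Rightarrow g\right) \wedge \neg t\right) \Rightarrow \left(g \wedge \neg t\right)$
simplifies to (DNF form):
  $g \vee t$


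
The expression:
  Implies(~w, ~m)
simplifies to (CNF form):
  w | ~m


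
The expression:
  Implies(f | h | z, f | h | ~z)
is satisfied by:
  {h: True, f: True, z: False}
  {h: True, f: False, z: False}
  {f: True, h: False, z: False}
  {h: False, f: False, z: False}
  {z: True, h: True, f: True}
  {z: True, h: True, f: False}
  {z: True, f: True, h: False}


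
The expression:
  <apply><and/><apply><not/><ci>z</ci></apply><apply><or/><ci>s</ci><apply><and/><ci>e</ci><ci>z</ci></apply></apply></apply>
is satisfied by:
  {s: True, z: False}


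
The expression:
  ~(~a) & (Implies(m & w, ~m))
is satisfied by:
  {a: True, w: False, m: False}
  {a: True, m: True, w: False}
  {a: True, w: True, m: False}


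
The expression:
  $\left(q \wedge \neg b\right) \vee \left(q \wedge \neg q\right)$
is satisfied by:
  {q: True, b: False}


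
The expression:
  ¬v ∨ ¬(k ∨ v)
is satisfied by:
  {v: False}


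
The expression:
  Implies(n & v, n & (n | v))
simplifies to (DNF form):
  True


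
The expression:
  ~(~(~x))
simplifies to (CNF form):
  ~x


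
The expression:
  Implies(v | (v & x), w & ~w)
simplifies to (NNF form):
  ~v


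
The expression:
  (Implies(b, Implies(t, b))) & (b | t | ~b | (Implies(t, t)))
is always true.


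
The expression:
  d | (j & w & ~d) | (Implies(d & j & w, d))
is always true.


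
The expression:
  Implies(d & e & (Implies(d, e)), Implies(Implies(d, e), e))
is always true.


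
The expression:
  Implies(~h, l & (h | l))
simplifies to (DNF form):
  h | l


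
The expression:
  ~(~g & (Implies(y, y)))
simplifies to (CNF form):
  g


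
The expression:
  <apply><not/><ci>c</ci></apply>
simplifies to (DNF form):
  <apply><not/><ci>c</ci></apply>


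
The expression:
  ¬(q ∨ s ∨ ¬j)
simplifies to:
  j ∧ ¬q ∧ ¬s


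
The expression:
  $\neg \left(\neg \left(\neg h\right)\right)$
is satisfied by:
  {h: False}


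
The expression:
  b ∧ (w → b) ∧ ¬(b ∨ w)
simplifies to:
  False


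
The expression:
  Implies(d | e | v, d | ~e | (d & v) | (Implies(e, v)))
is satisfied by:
  {d: True, v: True, e: False}
  {d: True, e: False, v: False}
  {v: True, e: False, d: False}
  {v: False, e: False, d: False}
  {d: True, v: True, e: True}
  {d: True, e: True, v: False}
  {v: True, e: True, d: False}


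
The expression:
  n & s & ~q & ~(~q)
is never true.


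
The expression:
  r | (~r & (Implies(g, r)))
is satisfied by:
  {r: True, g: False}
  {g: False, r: False}
  {g: True, r: True}


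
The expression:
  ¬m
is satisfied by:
  {m: False}


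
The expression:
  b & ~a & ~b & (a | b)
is never true.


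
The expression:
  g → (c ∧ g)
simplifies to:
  c ∨ ¬g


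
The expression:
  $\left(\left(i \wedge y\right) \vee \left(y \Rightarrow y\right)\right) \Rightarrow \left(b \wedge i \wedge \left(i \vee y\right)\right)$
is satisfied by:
  {i: True, b: True}


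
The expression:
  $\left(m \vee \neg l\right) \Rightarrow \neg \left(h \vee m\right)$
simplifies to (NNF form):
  $\neg m \wedge \left(l \vee \neg h\right)$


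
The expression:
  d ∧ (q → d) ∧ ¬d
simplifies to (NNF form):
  False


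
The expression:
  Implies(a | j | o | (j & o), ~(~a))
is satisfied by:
  {a: True, j: False, o: False}
  {a: True, o: True, j: False}
  {a: True, j: True, o: False}
  {a: True, o: True, j: True}
  {o: False, j: False, a: False}


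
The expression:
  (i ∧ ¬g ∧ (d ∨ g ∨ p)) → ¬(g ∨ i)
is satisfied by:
  {g: True, d: False, p: False, i: False}
  {g: True, p: True, d: False, i: False}
  {g: True, d: True, p: False, i: False}
  {g: True, p: True, d: True, i: False}
  {g: False, d: False, p: False, i: False}
  {p: True, g: False, d: False, i: False}
  {d: True, g: False, p: False, i: False}
  {p: True, d: True, g: False, i: False}
  {i: True, g: True, d: False, p: False}
  {i: True, p: True, g: True, d: False}
  {i: True, g: True, d: True, p: False}
  {i: True, p: True, g: True, d: True}
  {i: True, g: False, d: False, p: False}


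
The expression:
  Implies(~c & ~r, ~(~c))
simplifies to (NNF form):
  c | r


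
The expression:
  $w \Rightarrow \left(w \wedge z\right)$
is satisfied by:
  {z: True, w: False}
  {w: False, z: False}
  {w: True, z: True}


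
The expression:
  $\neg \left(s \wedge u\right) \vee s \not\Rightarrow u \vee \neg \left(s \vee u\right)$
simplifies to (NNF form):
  $\neg s \vee \neg u$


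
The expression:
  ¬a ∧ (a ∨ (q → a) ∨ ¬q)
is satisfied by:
  {q: False, a: False}


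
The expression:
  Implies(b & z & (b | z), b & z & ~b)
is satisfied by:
  {z: False, b: False}
  {b: True, z: False}
  {z: True, b: False}


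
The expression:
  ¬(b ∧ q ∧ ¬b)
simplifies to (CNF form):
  True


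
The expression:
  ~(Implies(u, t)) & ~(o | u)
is never true.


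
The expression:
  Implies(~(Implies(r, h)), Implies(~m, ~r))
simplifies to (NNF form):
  h | m | ~r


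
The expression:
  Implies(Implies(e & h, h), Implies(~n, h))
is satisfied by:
  {n: True, h: True}
  {n: True, h: False}
  {h: True, n: False}


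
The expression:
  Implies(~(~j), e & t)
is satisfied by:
  {t: True, e: True, j: False}
  {t: True, e: False, j: False}
  {e: True, t: False, j: False}
  {t: False, e: False, j: False}
  {j: True, t: True, e: True}


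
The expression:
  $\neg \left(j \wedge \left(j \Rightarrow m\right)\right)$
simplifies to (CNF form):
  $\neg j \vee \neg m$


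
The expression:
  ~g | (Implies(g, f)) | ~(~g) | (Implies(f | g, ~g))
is always true.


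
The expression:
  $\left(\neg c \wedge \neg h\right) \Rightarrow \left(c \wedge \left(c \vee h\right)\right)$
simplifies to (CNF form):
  $c \vee h$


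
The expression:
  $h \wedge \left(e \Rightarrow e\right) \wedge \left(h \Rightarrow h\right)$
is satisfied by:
  {h: True}


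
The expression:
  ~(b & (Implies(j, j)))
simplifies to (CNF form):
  ~b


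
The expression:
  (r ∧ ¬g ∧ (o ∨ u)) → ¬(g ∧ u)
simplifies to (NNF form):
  True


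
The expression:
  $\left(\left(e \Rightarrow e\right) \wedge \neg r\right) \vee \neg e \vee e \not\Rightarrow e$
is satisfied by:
  {e: False, r: False}
  {r: True, e: False}
  {e: True, r: False}


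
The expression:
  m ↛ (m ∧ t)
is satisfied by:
  {m: True, t: False}


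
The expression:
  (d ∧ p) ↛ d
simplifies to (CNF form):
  False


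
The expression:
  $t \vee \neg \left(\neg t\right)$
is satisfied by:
  {t: True}


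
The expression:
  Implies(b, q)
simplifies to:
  q | ~b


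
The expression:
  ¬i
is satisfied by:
  {i: False}


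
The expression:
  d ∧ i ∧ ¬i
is never true.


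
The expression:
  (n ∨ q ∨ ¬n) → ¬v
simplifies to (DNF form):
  ¬v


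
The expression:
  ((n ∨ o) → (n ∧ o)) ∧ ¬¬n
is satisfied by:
  {o: True, n: True}


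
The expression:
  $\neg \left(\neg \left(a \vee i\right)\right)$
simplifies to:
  $a \vee i$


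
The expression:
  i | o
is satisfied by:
  {i: True, o: True}
  {i: True, o: False}
  {o: True, i: False}


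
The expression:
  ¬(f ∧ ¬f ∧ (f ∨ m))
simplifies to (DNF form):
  True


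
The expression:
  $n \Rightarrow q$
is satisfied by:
  {q: True, n: False}
  {n: False, q: False}
  {n: True, q: True}


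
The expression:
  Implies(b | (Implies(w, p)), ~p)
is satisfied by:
  {p: False}


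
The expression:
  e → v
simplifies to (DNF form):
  v ∨ ¬e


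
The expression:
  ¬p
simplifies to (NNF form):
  ¬p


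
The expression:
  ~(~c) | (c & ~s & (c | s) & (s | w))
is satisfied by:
  {c: True}


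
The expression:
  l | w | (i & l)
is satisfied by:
  {l: True, w: True}
  {l: True, w: False}
  {w: True, l: False}


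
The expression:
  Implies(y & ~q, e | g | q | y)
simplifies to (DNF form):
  True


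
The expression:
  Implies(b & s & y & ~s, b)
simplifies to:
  True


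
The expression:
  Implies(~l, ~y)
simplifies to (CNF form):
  l | ~y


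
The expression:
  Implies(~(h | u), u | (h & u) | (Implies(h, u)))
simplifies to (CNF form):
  True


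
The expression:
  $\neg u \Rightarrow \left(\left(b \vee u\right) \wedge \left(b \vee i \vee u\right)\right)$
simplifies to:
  $b \vee u$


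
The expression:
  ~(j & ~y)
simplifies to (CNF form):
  y | ~j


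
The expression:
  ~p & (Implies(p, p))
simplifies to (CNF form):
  ~p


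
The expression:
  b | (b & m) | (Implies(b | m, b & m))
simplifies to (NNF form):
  b | ~m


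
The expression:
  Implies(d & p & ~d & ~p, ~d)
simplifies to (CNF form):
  True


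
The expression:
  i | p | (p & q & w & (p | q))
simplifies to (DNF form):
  i | p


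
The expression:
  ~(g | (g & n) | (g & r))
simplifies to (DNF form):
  ~g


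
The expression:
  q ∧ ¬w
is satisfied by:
  {q: True, w: False}


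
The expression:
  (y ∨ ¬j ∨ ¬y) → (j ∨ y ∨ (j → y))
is always true.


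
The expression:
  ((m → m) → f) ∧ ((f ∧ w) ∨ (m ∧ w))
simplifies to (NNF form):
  f ∧ w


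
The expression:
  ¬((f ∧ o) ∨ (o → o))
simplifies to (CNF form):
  False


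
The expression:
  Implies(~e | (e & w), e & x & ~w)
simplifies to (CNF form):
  e & ~w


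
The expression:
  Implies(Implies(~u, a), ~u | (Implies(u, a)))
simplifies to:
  a | ~u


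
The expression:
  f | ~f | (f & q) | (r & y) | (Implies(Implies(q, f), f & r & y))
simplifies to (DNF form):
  True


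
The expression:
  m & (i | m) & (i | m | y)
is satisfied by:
  {m: True}


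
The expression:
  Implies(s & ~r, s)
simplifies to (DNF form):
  True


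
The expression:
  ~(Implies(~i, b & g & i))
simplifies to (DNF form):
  ~i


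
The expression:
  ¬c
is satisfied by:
  {c: False}


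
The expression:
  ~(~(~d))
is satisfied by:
  {d: False}


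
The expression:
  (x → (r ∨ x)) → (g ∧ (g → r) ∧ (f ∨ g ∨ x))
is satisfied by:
  {r: True, g: True}


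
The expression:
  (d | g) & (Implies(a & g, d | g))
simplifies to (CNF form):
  d | g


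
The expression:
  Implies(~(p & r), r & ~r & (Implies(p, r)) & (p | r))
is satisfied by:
  {r: True, p: True}


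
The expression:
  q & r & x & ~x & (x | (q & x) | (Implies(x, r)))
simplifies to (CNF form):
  False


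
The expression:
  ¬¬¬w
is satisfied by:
  {w: False}


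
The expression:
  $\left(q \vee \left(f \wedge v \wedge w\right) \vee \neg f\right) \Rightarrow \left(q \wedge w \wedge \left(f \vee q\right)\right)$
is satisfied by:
  {q: True, w: True, f: True, v: False}
  {q: True, w: True, f: False, v: False}
  {q: True, w: True, v: True, f: True}
  {q: True, w: True, v: True, f: False}
  {f: True, w: False, v: False, q: False}
  {w: True, f: True, v: False, q: False}
  {v: True, f: True, w: False, q: False}
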